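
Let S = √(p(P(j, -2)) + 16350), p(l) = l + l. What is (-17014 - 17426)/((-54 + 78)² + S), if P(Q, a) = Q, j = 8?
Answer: -1983744/31541 + 24108*√334/31541 ≈ -48.925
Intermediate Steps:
p(l) = 2*l
S = 7*√334 (S = √(2*8 + 16350) = √(16 + 16350) = √16366 = 7*√334 ≈ 127.93)
(-17014 - 17426)/((-54 + 78)² + S) = (-17014 - 17426)/((-54 + 78)² + 7*√334) = -34440/(24² + 7*√334) = -34440/(576 + 7*√334)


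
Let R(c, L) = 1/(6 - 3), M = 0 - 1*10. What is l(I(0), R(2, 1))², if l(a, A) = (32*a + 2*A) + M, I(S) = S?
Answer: 784/9 ≈ 87.111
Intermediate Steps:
M = -10 (M = 0 - 10 = -10)
R(c, L) = ⅓ (R(c, L) = 1/3 = ⅓)
l(a, A) = -10 + 2*A + 32*a (l(a, A) = (32*a + 2*A) - 10 = (2*A + 32*a) - 10 = -10 + 2*A + 32*a)
l(I(0), R(2, 1))² = (-10 + 2*(⅓) + 32*0)² = (-10 + ⅔ + 0)² = (-28/3)² = 784/9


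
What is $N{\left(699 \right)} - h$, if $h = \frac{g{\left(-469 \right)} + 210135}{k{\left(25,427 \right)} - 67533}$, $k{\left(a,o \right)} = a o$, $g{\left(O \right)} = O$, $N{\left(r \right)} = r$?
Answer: $\frac{19976704}{28429} \approx 702.69$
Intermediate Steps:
$h = - \frac{104833}{28429}$ ($h = \frac{-469 + 210135}{25 \cdot 427 - 67533} = \frac{209666}{10675 - 67533} = \frac{209666}{-56858} = 209666 \left(- \frac{1}{56858}\right) = - \frac{104833}{28429} \approx -3.6875$)
$N{\left(699 \right)} - h = 699 - - \frac{104833}{28429} = 699 + \frac{104833}{28429} = \frac{19976704}{28429}$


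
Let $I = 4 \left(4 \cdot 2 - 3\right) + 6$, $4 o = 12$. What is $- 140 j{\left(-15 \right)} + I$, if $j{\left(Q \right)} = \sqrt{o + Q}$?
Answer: $26 - 280 i \sqrt{3} \approx 26.0 - 484.97 i$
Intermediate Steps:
$o = 3$ ($o = \frac{1}{4} \cdot 12 = 3$)
$j{\left(Q \right)} = \sqrt{3 + Q}$
$I = 26$ ($I = 4 \left(8 - 3\right) + 6 = 4 \cdot 5 + 6 = 20 + 6 = 26$)
$- 140 j{\left(-15 \right)} + I = - 140 \sqrt{3 - 15} + 26 = - 140 \sqrt{-12} + 26 = - 140 \cdot 2 i \sqrt{3} + 26 = - 280 i \sqrt{3} + 26 = 26 - 280 i \sqrt{3}$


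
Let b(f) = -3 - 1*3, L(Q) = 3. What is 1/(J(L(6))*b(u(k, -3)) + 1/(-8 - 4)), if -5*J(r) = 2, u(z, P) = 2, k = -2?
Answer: 60/139 ≈ 0.43165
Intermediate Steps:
J(r) = -⅖ (J(r) = -⅕*2 = -⅖)
b(f) = -6 (b(f) = -3 - 3 = -6)
1/(J(L(6))*b(u(k, -3)) + 1/(-8 - 4)) = 1/(-⅖*(-6) + 1/(-8 - 4)) = 1/(12/5 + 1/(-12)) = 1/(12/5 - 1/12) = 1/(139/60) = 60/139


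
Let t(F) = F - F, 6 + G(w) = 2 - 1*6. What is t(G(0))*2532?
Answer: 0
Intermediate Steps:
G(w) = -10 (G(w) = -6 + (2 - 1*6) = -6 + (2 - 6) = -6 - 4 = -10)
t(F) = 0
t(G(0))*2532 = 0*2532 = 0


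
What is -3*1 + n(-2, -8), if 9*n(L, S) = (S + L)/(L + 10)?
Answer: -113/36 ≈ -3.1389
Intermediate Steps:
n(L, S) = (L + S)/(9*(10 + L)) (n(L, S) = ((S + L)/(L + 10))/9 = ((L + S)/(10 + L))/9 = (L + S)/(9*(10 + L)))
-3*1 + n(-2, -8) = -3*1 + (-2 - 8)/(9*(10 - 2)) = -3 + (⅑)*(-10)/8 = -3 + (⅑)*(⅛)*(-10) = -3 - 5/36 = -113/36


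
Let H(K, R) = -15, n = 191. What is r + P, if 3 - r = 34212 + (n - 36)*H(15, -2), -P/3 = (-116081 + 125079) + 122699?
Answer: -426975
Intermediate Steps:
P = -395091 (P = -3*((-116081 + 125079) + 122699) = -3*(8998 + 122699) = -3*131697 = -395091)
r = -31884 (r = 3 - (34212 + (191 - 36)*(-15)) = 3 - (34212 + 155*(-15)) = 3 - (34212 - 2325) = 3 - 1*31887 = 3 - 31887 = -31884)
r + P = -31884 - 395091 = -426975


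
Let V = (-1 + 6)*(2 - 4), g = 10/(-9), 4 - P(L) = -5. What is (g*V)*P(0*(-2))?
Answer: 100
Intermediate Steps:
P(L) = 9 (P(L) = 4 - 1*(-5) = 4 + 5 = 9)
g = -10/9 (g = 10*(-⅑) = -10/9 ≈ -1.1111)
V = -10 (V = 5*(-2) = -10)
(g*V)*P(0*(-2)) = -10/9*(-10)*9 = (100/9)*9 = 100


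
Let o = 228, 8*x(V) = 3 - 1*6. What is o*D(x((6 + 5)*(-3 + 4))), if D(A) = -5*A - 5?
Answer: -1425/2 ≈ -712.50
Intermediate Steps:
x(V) = -3/8 (x(V) = (3 - 1*6)/8 = (3 - 6)/8 = (⅛)*(-3) = -3/8)
D(A) = -5 - 5*A
o*D(x((6 + 5)*(-3 + 4))) = 228*(-5 - 5*(-3/8)) = 228*(-5 + 15/8) = 228*(-25/8) = -1425/2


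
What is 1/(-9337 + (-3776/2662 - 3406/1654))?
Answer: -1100737/10281409438 ≈ -0.00010706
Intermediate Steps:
1/(-9337 + (-3776/2662 - 3406/1654)) = 1/(-9337 + (-3776*1/2662 - 3406*1/1654)) = 1/(-9337 + (-1888/1331 - 1703/827)) = 1/(-9337 - 3828069/1100737) = 1/(-10281409438/1100737) = -1100737/10281409438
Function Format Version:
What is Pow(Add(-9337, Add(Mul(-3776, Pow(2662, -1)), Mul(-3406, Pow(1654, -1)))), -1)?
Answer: Rational(-1100737, 10281409438) ≈ -0.00010706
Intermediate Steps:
Pow(Add(-9337, Add(Mul(-3776, Pow(2662, -1)), Mul(-3406, Pow(1654, -1)))), -1) = Pow(Add(-9337, Add(Mul(-3776, Rational(1, 2662)), Mul(-3406, Rational(1, 1654)))), -1) = Pow(Add(-9337, Add(Rational(-1888, 1331), Rational(-1703, 827))), -1) = Pow(Add(-9337, Rational(-3828069, 1100737)), -1) = Pow(Rational(-10281409438, 1100737), -1) = Rational(-1100737, 10281409438)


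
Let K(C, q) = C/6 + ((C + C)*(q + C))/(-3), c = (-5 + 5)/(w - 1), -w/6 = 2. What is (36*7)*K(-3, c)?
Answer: -1638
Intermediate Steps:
w = -12 (w = -6*2 = -12)
c = 0 (c = (-5 + 5)/(-12 - 1) = 0/(-13) = 0*(-1/13) = 0)
K(C, q) = C/6 - 2*C*(C + q)/3 (K(C, q) = C*(1/6) + ((2*C)*(C + q))*(-1/3) = C/6 + (2*C*(C + q))*(-1/3) = C/6 - 2*C*(C + q)/3)
(36*7)*K(-3, c) = (36*7)*((1/6)*(-3)*(1 - 4*(-3) - 4*0)) = 252*((1/6)*(-3)*(1 + 12 + 0)) = 252*((1/6)*(-3)*13) = 252*(-13/2) = -1638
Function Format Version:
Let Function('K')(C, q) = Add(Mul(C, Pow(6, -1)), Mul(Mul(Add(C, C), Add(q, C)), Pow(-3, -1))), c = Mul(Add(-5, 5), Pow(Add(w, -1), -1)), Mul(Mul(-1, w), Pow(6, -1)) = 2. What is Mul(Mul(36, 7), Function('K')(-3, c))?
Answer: -1638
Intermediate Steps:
w = -12 (w = Mul(-6, 2) = -12)
c = 0 (c = Mul(Add(-5, 5), Pow(Add(-12, -1), -1)) = Mul(0, Pow(-13, -1)) = Mul(0, Rational(-1, 13)) = 0)
Function('K')(C, q) = Add(Mul(Rational(1, 6), C), Mul(Rational(-2, 3), C, Add(C, q))) (Function('K')(C, q) = Add(Mul(C, Rational(1, 6)), Mul(Mul(Mul(2, C), Add(C, q)), Rational(-1, 3))) = Add(Mul(Rational(1, 6), C), Mul(Mul(2, C, Add(C, q)), Rational(-1, 3))) = Add(Mul(Rational(1, 6), C), Mul(Rational(-2, 3), C, Add(C, q))))
Mul(Mul(36, 7), Function('K')(-3, c)) = Mul(Mul(36, 7), Mul(Rational(1, 6), -3, Add(1, Mul(-4, -3), Mul(-4, 0)))) = Mul(252, Mul(Rational(1, 6), -3, Add(1, 12, 0))) = Mul(252, Mul(Rational(1, 6), -3, 13)) = Mul(252, Rational(-13, 2)) = -1638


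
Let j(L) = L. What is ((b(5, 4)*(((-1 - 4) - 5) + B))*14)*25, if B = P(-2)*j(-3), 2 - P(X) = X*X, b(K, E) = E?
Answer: -5600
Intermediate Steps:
P(X) = 2 - X² (P(X) = 2 - X*X = 2 - X²)
B = 6 (B = (2 - 1*(-2)²)*(-3) = (2 - 1*4)*(-3) = (2 - 4)*(-3) = -2*(-3) = 6)
((b(5, 4)*(((-1 - 4) - 5) + B))*14)*25 = ((4*(((-1 - 4) - 5) + 6))*14)*25 = ((4*((-5 - 5) + 6))*14)*25 = ((4*(-10 + 6))*14)*25 = ((4*(-4))*14)*25 = -16*14*25 = -224*25 = -5600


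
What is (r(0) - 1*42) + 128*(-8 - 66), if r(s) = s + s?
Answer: -9514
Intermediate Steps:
r(s) = 2*s
(r(0) - 1*42) + 128*(-8 - 66) = (2*0 - 1*42) + 128*(-8 - 66) = (0 - 42) + 128*(-74) = -42 - 9472 = -9514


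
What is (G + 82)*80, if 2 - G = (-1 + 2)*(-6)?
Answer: 7200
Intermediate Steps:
G = 8 (G = 2 - (-1 + 2)*(-6) = 2 - (-6) = 2 - 1*(-6) = 2 + 6 = 8)
(G + 82)*80 = (8 + 82)*80 = 90*80 = 7200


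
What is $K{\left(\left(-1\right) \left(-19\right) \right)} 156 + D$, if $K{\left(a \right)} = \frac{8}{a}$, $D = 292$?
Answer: $\frac{6796}{19} \approx 357.68$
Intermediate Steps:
$K{\left(\left(-1\right) \left(-19\right) \right)} 156 + D = \frac{8}{\left(-1\right) \left(-19\right)} 156 + 292 = \frac{8}{19} \cdot 156 + 292 = \frac{1248}{19} + 292 = \frac{6796}{19}$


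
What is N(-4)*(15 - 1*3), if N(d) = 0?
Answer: 0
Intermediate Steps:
N(-4)*(15 - 1*3) = 0*(15 - 1*3) = 0*(15 - 3) = 0*12 = 0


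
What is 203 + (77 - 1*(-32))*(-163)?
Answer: -17564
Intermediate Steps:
203 + (77 - 1*(-32))*(-163) = 203 + (77 + 32)*(-163) = 203 + 109*(-163) = 203 - 17767 = -17564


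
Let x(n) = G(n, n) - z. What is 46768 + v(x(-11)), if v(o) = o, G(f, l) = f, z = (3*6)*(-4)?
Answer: 46829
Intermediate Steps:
z = -72 (z = 18*(-4) = -72)
x(n) = 72 + n (x(n) = n - 1*(-72) = n + 72 = 72 + n)
46768 + v(x(-11)) = 46768 + (72 - 11) = 46768 + 61 = 46829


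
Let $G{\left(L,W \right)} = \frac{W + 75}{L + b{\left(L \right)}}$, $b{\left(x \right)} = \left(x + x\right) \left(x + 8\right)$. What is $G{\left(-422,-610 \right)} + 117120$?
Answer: $\frac{40874176745}{348994} \approx 1.1712 \cdot 10^{5}$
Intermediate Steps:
$b{\left(x \right)} = 2 x \left(8 + x\right)$
$G{\left(L,W \right)} = \frac{75 + W}{L + 2 L \left(8 + L\right)}$ ($G{\left(L,W \right)} = \frac{W + 75}{L + 2 L \left(8 + L\right)} = \frac{75 + W}{L + 2 L \left(8 + L\right)}$)
$G{\left(-422,-610 \right)} + 117120 = \frac{75 - 610}{\left(-422\right) \left(17 + 2 \left(-422\right)\right)} + 117120 = \left(- \frac{1}{422}\right) \frac{1}{17 - 844} \left(-535\right) + 117120 = \left(- \frac{1}{422}\right) \frac{1}{-827} \left(-535\right) + 117120 = \left(- \frac{1}{422}\right) \left(- \frac{1}{827}\right) \left(-535\right) + 117120 = - \frac{535}{348994} + 117120 = \frac{40874176745}{348994}$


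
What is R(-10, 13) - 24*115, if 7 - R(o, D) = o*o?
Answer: -2853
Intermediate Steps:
R(o, D) = 7 - o² (R(o, D) = 7 - o*o = 7 - o²)
R(-10, 13) - 24*115 = (7 - 1*(-10)²) - 24*115 = (7 - 1*100) - 2760 = (7 - 100) - 2760 = -93 - 2760 = -2853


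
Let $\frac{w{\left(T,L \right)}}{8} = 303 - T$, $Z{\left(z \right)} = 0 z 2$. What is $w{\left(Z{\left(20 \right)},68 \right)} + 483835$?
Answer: $486259$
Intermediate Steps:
$Z{\left(z \right)} = 0$ ($Z{\left(z \right)} = 0 \cdot 2 = 0$)
$w{\left(T,L \right)} = 2424 - 8 T$ ($w{\left(T,L \right)} = 8 \left(303 - T\right) = 2424 - 8 T$)
$w{\left(Z{\left(20 \right)},68 \right)} + 483835 = \left(2424 - 0\right) + 483835 = \left(2424 + 0\right) + 483835 = 2424 + 483835 = 486259$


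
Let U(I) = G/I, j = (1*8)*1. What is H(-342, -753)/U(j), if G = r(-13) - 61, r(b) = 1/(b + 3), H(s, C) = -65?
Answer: 400/47 ≈ 8.5106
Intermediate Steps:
r(b) = 1/(3 + b)
j = 8 (j = 8*1 = 8)
G = -611/10 (G = 1/(3 - 13) - 61 = 1/(-10) - 61 = -1/10 - 61 = -611/10 ≈ -61.100)
U(I) = -611/(10*I)
H(-342, -753)/U(j) = -65/((-611/10/8)) = -65/((-611/10*1/8)) = -65/(-611/80) = -65*(-80/611) = 400/47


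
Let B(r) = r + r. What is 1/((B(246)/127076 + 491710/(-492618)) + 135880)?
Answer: 7824990621/1063251945309992 ≈ 7.3595e-6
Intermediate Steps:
B(r) = 2*r
1/((B(246)/127076 + 491710/(-492618)) + 135880) = 1/(((2*246)/127076 + 491710/(-492618)) + 135880) = 1/((492*(1/127076) + 491710*(-1/492618)) + 135880) = 1/((123/31769 - 245855/246309) + 135880) = 1/(-7780271488/7824990621 + 135880) = 1/(1063251945309992/7824990621) = 7824990621/1063251945309992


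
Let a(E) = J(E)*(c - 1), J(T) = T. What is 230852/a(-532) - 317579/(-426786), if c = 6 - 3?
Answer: -6136656101/28381269 ≈ -216.22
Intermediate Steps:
c = 3
a(E) = 2*E (a(E) = E*(3 - 1) = E*2 = 2*E)
230852/a(-532) - 317579/(-426786) = 230852/((2*(-532))) - 317579/(-426786) = 230852/(-1064) - 317579*(-1/426786) = 230852*(-1/1064) + 317579/426786 = -57713/266 + 317579/426786 = -6136656101/28381269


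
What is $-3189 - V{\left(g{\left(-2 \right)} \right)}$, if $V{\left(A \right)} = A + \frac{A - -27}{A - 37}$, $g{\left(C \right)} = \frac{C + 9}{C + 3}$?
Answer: $- \frac{47923}{15} \approx -3194.9$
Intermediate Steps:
$g{\left(C \right)} = \frac{9 + C}{3 + C}$
$V{\left(A \right)} = A + \frac{27 + A}{-37 + A}$ ($V{\left(A \right)} = A + \frac{A + 27}{-37 + A} = A + \frac{27 + A}{-37 + A}$)
$-3189 - V{\left(g{\left(-2 \right)} \right)} = -3189 - \frac{27 + \left(\frac{9 - 2}{3 - 2}\right)^{2} - 36 \frac{9 - 2}{3 - 2}}{-37 + \frac{9 - 2}{3 - 2}} = -3189 - \frac{27 + \left(1^{-1} \cdot 7\right)^{2} - 36 \cdot 1^{-1} \cdot 7}{-37 + 1^{-1} \cdot 7} = -3189 - \frac{27 + \left(1 \cdot 7\right)^{2} - 36 \cdot 1 \cdot 7}{-37 + 1 \cdot 7} = -3189 - \frac{27 + 7^{2} - 252}{-37 + 7} = -3189 - \frac{27 + 49 - 252}{-30} = -3189 - \left(- \frac{1}{30}\right) \left(-176\right) = -3189 - \frac{88}{15} = - \frac{47923}{15}$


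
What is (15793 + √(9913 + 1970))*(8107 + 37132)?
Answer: 714459527 + 45239*√11883 ≈ 7.1939e+8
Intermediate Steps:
(15793 + √(9913 + 1970))*(8107 + 37132) = (15793 + √11883)*45239 = 714459527 + 45239*√11883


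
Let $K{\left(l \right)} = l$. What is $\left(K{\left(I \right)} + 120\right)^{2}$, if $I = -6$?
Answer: $12996$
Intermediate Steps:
$\left(K{\left(I \right)} + 120\right)^{2} = \left(-6 + 120\right)^{2} = 114^{2} = 12996$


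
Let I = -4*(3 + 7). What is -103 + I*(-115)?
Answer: 4497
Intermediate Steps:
I = -40 (I = -4*10 = -40)
-103 + I*(-115) = -103 - 40*(-115) = -103 + 4600 = 4497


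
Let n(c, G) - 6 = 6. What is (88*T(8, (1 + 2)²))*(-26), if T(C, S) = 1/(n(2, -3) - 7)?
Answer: -2288/5 ≈ -457.60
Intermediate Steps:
n(c, G) = 12 (n(c, G) = 6 + 6 = 12)
T(C, S) = ⅕ (T(C, S) = 1/(12 - 7) = 1/5 = ⅕)
(88*T(8, (1 + 2)²))*(-26) = (88*(⅕))*(-26) = (88/5)*(-26) = -2288/5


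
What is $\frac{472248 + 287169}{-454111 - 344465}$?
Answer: $- \frac{253139}{266192} \approx -0.95096$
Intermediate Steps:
$\frac{472248 + 287169}{-454111 - 344465} = \frac{759417}{-798576} = 759417 \left(- \frac{1}{798576}\right) = - \frac{253139}{266192}$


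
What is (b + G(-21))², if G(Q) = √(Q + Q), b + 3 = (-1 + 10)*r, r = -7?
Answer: (66 - I*√42)² ≈ 4314.0 - 855.46*I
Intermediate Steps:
b = -66 (b = -3 + (-1 + 10)*(-7) = -3 + 9*(-7) = -3 - 63 = -66)
G(Q) = √2*√Q (G(Q) = √(2*Q) = √2*√Q)
(b + G(-21))² = (-66 + √2*√(-21))² = (-66 + √2*(I*√21))² = (-66 + I*√42)²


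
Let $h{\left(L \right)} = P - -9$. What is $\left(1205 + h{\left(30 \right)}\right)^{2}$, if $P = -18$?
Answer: $1430416$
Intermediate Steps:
$h{\left(L \right)} = -9$ ($h{\left(L \right)} = -18 - -9 = -18 + 9 = -9$)
$\left(1205 + h{\left(30 \right)}\right)^{2} = \left(1205 - 9\right)^{2} = 1196^{2} = 1430416$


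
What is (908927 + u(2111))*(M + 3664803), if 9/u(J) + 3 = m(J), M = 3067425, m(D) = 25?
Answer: 67310172087942/11 ≈ 6.1191e+12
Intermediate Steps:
u(J) = 9/22 (u(J) = 9/(-3 + 25) = 9/22)
(908927 + u(2111))*(M + 3664803) = (908927 + 9/22)*(3067425 + 3664803) = (19996403/22)*6732228 = 67310172087942/11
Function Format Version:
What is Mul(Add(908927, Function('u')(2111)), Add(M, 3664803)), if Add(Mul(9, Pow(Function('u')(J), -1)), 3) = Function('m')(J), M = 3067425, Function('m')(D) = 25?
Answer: Rational(67310172087942, 11) ≈ 6.1191e+12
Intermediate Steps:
Function('u')(J) = Rational(9, 22) (Function('u')(J) = Mul(9, Pow(Add(-3, 25), -1)) = Mul(9, Pow(22, -1)) = Mul(9, Rational(1, 22)) = Rational(9, 22))
Mul(Add(908927, Function('u')(2111)), Add(M, 3664803)) = Mul(Add(908927, Rational(9, 22)), Add(3067425, 3664803)) = Mul(Rational(19996403, 22), 6732228) = Rational(67310172087942, 11)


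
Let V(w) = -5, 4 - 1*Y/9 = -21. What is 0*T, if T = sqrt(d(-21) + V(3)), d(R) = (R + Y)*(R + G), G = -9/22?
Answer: 0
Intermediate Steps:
Y = 225 (Y = 36 - 9*(-21) = 36 + 189 = 225)
G = -9/22 (G = -9*1/22 = -9/22 ≈ -0.40909)
d(R) = (225 + R)*(-9/22 + R) (d(R) = (R + 225)*(R - 9/22) = (225 + R)*(-9/22 + R))
T = I*sqrt(529067)/11 (T = sqrt((-2025/22 + (-21)**2 + (4941/22)*(-21)) - 5) = sqrt((-2025/22 + 441 - 103761/22) - 5) = sqrt(-48042/11 - 5) = sqrt(-48097/11) = I*sqrt(529067)/11 ≈ 66.125*I)
0*T = 0*(I*sqrt(529067)/11) = 0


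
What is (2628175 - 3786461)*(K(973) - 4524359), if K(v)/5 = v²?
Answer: -242413043796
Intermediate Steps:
K(v) = 5*v²
(2628175 - 3786461)*(K(973) - 4524359) = (2628175 - 3786461)*(5*973² - 4524359) = -1158286*(5*946729 - 4524359) = -1158286*(4733645 - 4524359) = -1158286*209286 = -242413043796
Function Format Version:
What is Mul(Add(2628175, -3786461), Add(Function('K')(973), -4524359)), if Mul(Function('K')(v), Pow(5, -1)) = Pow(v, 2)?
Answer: -242413043796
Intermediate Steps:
Function('K')(v) = Mul(5, Pow(v, 2))
Mul(Add(2628175, -3786461), Add(Function('K')(973), -4524359)) = Mul(Add(2628175, -3786461), Add(Mul(5, Pow(973, 2)), -4524359)) = Mul(-1158286, Add(Mul(5, 946729), -4524359)) = Mul(-1158286, Add(4733645, -4524359)) = Mul(-1158286, 209286) = -242413043796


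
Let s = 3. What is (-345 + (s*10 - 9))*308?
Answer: -99792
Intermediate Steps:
(-345 + (s*10 - 9))*308 = (-345 + (3*10 - 9))*308 = (-345 + (30 - 9))*308 = (-345 + 21)*308 = -324*308 = -99792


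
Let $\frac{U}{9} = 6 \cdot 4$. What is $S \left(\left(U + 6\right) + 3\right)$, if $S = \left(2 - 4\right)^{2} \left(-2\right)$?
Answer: $-1800$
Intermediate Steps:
$U = 216$ ($U = 9 \cdot 6 \cdot 4 = 9 \cdot 24 = 216$)
$S = -8$ ($S = \left(-2\right)^{2} \left(-2\right) = 4 \left(-2\right) = -8$)
$S \left(\left(U + 6\right) + 3\right) = - 8 \left(\left(216 + 6\right) + 3\right) = - 8 \left(222 + 3\right) = \left(-8\right) 225 = -1800$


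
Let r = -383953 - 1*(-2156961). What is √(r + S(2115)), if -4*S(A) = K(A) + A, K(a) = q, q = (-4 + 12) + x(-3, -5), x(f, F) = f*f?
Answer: 5*√70899 ≈ 1331.3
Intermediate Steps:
x(f, F) = f²
q = 17 (q = (-4 + 12) + (-3)² = 8 + 9 = 17)
K(a) = 17
r = 1773008 (r = -383953 + 2156961 = 1773008)
S(A) = -17/4 - A/4 (S(A) = -(17 + A)/4 = -17/4 - A/4)
√(r + S(2115)) = √(1773008 + (-17/4 - ¼*2115)) = √(1773008 + (-17/4 - 2115/4)) = √(1773008 - 533) = √1772475 = 5*√70899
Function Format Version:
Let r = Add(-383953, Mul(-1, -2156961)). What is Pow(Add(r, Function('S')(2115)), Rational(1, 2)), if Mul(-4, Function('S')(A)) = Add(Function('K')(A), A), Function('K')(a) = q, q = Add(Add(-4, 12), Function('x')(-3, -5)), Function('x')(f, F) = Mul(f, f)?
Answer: Mul(5, Pow(70899, Rational(1, 2))) ≈ 1331.3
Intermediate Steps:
Function('x')(f, F) = Pow(f, 2)
q = 17 (q = Add(Add(-4, 12), Pow(-3, 2)) = Add(8, 9) = 17)
Function('K')(a) = 17
r = 1773008 (r = Add(-383953, 2156961) = 1773008)
Function('S')(A) = Add(Rational(-17, 4), Mul(Rational(-1, 4), A)) (Function('S')(A) = Mul(Rational(-1, 4), Add(17, A)) = Add(Rational(-17, 4), Mul(Rational(-1, 4), A)))
Pow(Add(r, Function('S')(2115)), Rational(1, 2)) = Pow(Add(1773008, Add(Rational(-17, 4), Mul(Rational(-1, 4), 2115))), Rational(1, 2)) = Pow(Add(1773008, Add(Rational(-17, 4), Rational(-2115, 4))), Rational(1, 2)) = Pow(Add(1773008, -533), Rational(1, 2)) = Pow(1772475, Rational(1, 2)) = Mul(5, Pow(70899, Rational(1, 2)))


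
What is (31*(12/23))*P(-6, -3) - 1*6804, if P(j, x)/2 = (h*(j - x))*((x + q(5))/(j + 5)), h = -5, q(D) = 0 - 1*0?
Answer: -123012/23 ≈ -5348.3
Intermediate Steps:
q(D) = 0 (q(D) = 0 + 0 = 0)
P(j, x) = 2*x*(-5*j + 5*x)/(5 + j) (P(j, x) = 2*((-5*(j - x))*((x + 0)/(j + 5))) = 2*((-5*j + 5*x)*(x/(5 + j))) = 2*(x*(-5*j + 5*x)/(5 + j)) = 2*x*(-5*j + 5*x)/(5 + j))
(31*(12/23))*P(-6, -3) - 1*6804 = (31*(12/23))*(10*(-3)*(-3 - 1*(-6))/(5 - 6)) - 1*6804 = (31*(12*(1/23)))*(10*(-3)*(-3 + 6)/(-1)) - 6804 = (31*(12/23))*(10*(-3)*(-1)*3) - 6804 = (372/23)*90 - 6804 = 33480/23 - 6804 = -123012/23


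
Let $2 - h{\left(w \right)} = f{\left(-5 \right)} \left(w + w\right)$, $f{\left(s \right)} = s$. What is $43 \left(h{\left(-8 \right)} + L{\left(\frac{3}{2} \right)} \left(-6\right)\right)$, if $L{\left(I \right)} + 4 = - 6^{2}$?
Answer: $6966$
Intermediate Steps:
$L{\left(I \right)} = -40$ ($L{\left(I \right)} = -4 - 6^{2} = -4 - 36 = -40$)
$h{\left(w \right)} = 2 + 10 w$ ($h{\left(w \right)} = 2 - - 5 \left(w + w\right) = 2 - - 5 \cdot 2 w = 2 - - 10 w = 2 + 10 w$)
$43 \left(h{\left(-8 \right)} + L{\left(\frac{3}{2} \right)} \left(-6\right)\right) = 43 \left(\left(2 + 10 \left(-8\right)\right) - -240\right) = 43 \left(\left(2 - 80\right) + 240\right) = 43 \left(-78 + 240\right) = 43 \cdot 162 = 6966$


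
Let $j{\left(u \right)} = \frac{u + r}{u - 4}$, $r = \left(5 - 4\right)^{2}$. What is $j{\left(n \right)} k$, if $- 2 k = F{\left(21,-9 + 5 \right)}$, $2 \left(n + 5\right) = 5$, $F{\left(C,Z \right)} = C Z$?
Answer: $\frac{126}{13} \approx 9.6923$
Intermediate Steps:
$r = 1$ ($r = 1^{2} = 1$)
$n = - \frac{5}{2}$ ($n = -5 + \frac{1}{2} \cdot 5 = -5 + \frac{5}{2} = - \frac{5}{2} \approx -2.5$)
$j{\left(u \right)} = \frac{1 + u}{-4 + u}$ ($j{\left(u \right)} = \frac{u + 1}{u - 4} = \frac{1 + u}{-4 + u}$)
$k = 42$ ($k = - \frac{21 \left(-9 + 5\right)}{2} = - \frac{21 \left(-4\right)}{2} = \left(- \frac{1}{2}\right) \left(-84\right) = 42$)
$j{\left(n \right)} k = \frac{1 - \frac{5}{2}}{-4 - \frac{5}{2}} \cdot 42 = \frac{1}{- \frac{13}{2}} \left(- \frac{3}{2}\right) 42 = \left(- \frac{2}{13}\right) \left(- \frac{3}{2}\right) 42 = \frac{3}{13} \cdot 42 = \frac{126}{13}$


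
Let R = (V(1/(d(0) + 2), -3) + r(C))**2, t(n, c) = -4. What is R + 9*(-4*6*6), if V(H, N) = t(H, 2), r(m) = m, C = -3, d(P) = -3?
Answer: -1247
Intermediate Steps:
V(H, N) = -4
R = 49 (R = (-4 - 3)**2 = (-7)**2 = 49)
R + 9*(-4*6*6) = 49 + 9*(-4*6*6) = 49 + 9*(-24*6) = 49 + 9*(-144) = 49 - 1296 = -1247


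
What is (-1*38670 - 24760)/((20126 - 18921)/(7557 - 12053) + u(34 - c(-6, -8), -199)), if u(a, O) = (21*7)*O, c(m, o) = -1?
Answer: 285181280/131522693 ≈ 2.1683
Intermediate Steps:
u(a, O) = 147*O
(-1*38670 - 24760)/((20126 - 18921)/(7557 - 12053) + u(34 - c(-6, -8), -199)) = (-1*38670 - 24760)/((20126 - 18921)/(7557 - 12053) + 147*(-199)) = (-38670 - 24760)/(1205/(-4496) - 29253) = -63430/(1205*(-1/4496) - 29253) = -63430/(-1205/4496 - 29253) = -63430/(-131522693/4496) = -63430*(-4496/131522693) = 285181280/131522693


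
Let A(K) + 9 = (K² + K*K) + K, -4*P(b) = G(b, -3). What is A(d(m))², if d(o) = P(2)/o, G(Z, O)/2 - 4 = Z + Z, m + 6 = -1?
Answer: 145161/2401 ≈ 60.459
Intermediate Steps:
m = -7 (m = -6 - 1 = -7)
G(Z, O) = 8 + 4*Z (G(Z, O) = 8 + 2*(Z + Z) = 8 + 2*(2*Z) = 8 + 4*Z)
P(b) = -2 - b (P(b) = -(8 + 4*b)/4 = -2 - b)
d(o) = -4/o (d(o) = (-2 - 1*2)/o = (-2 - 2)/o = -4/o)
A(K) = -9 + K + 2*K² (A(K) = -9 + ((K² + K*K) + K) = -9 + ((K² + K²) + K) = -9 + (2*K² + K) = -9 + (K + 2*K²) = -9 + K + 2*K²)
A(d(m))² = (-9 - 4/(-7) + 2*(-4/(-7))²)² = (-9 - 4*(-⅐) + 2*(-4*(-⅐))²)² = (-9 + 4/7 + 2*(4/7)²)² = (-9 + 4/7 + 2*(16/49))² = (-9 + 4/7 + 32/49)² = (-381/49)² = 145161/2401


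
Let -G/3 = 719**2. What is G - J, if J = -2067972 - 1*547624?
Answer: 1064713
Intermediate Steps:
G = -1550883 (G = -3*719**2 = -3*516961 = -1550883)
J = -2615596 (J = -2067972 - 547624 = -2615596)
G - J = -1550883 - 1*(-2615596) = -1550883 + 2615596 = 1064713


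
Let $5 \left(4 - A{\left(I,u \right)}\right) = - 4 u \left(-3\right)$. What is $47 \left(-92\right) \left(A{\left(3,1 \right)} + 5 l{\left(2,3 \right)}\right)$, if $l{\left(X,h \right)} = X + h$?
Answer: $- \frac{575092}{5} \approx -1.1502 \cdot 10^{5}$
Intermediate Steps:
$A{\left(I,u \right)} = 4 - \frac{12 u}{5}$ ($A{\left(I,u \right)} = 4 - \frac{- 4 u \left(-3\right)}{5} = 4 - \frac{12 u}{5}$)
$47 \left(-92\right) \left(A{\left(3,1 \right)} + 5 l{\left(2,3 \right)}\right) = 47 \left(-92\right) \left(\left(4 - \frac{12}{5}\right) + 5 \left(2 + 3\right)\right) = - 4324 \left(\left(4 - \frac{12}{5}\right) + 5 \cdot 5\right) = - 4324 \left(\frac{8}{5} + 25\right) = \left(-4324\right) \frac{133}{5} = - \frac{575092}{5}$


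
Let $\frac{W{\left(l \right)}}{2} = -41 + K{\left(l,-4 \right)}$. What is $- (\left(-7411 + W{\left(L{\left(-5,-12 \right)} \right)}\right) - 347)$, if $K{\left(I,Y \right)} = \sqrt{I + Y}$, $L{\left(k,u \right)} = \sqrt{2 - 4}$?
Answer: $7840 - 2 \sqrt{-4 + i \sqrt{2}} \approx 7839.3 - 4.0602 i$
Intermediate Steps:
$L{\left(k,u \right)} = i \sqrt{2}$ ($L{\left(k,u \right)} = \sqrt{-2} = i \sqrt{2}$)
$W{\left(l \right)} = -82 + 2 \sqrt{-4 + l}$ ($W{\left(l \right)} = 2 \left(-41 + \sqrt{l - 4}\right) = 2 \left(-41 + \sqrt{-4 + l}\right) = -82 + 2 \sqrt{-4 + l}$)
$- (\left(-7411 + W{\left(L{\left(-5,-12 \right)} \right)}\right) - 347) = - (\left(-7411 - \left(82 - 2 \sqrt{-4 + i \sqrt{2}}\right)\right) - 347) = - (\left(-7493 + 2 \sqrt{-4 + i \sqrt{2}}\right) - 347) = - (-7840 + 2 \sqrt{-4 + i \sqrt{2}}) = 7840 - 2 \sqrt{-4 + i \sqrt{2}}$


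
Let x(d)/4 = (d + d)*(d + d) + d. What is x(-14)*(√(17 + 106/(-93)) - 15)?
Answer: -46200 + 15400*√5487/93 ≈ -33934.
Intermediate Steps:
x(d) = 4*d + 16*d² (x(d) = 4*((d + d)*(d + d) + d) = 4*((2*d)*(2*d) + d) = 4*(4*d² + d) = 4*(d + 4*d²) = 4*d + 16*d²)
x(-14)*(√(17 + 106/(-93)) - 15) = (4*(-14)*(1 + 4*(-14)))*(√(17 + 106/(-93)) - 15) = (4*(-14)*(1 - 56))*(√(17 + 106*(-1/93)) - 15) = (4*(-14)*(-55))*(√(17 - 106/93) - 15) = 3080*(√(1475/93) - 15) = 3080*(5*√5487/93 - 15) = 3080*(-15 + 5*√5487/93) = -46200 + 15400*√5487/93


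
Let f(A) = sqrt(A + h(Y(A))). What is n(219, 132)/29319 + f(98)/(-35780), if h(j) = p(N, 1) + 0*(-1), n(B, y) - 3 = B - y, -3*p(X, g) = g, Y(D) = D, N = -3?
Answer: 30/9773 - sqrt(879)/107340 ≈ 0.0027935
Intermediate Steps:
p(X, g) = -g/3
n(B, y) = 3 + B - y (n(B, y) = 3 + (B - y) = 3 + B - y)
h(j) = -1/3 (h(j) = -1/3*1 + 0*(-1) = -1/3 + 0 = -1/3)
f(A) = sqrt(-1/3 + A) (f(A) = sqrt(A - 1/3) = sqrt(-1/3 + A))
n(219, 132)/29319 + f(98)/(-35780) = (3 + 219 - 1*132)/29319 + (sqrt(-3 + 9*98)/3)/(-35780) = (3 + 219 - 132)*(1/29319) + (sqrt(-3 + 882)/3)*(-1/35780) = 90*(1/29319) + (sqrt(879)/3)*(-1/35780) = 30/9773 - sqrt(879)/107340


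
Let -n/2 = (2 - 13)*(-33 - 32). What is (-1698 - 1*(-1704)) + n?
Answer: -1424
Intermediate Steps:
n = -1430 (n = -2*(2 - 13)*(-33 - 32) = -(-22)*(-65) = -2*715 = -1430)
(-1698 - 1*(-1704)) + n = (-1698 - 1*(-1704)) - 1430 = (-1698 + 1704) - 1430 = 6 - 1430 = -1424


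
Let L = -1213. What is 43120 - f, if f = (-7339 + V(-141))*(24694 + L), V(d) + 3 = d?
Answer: 175751443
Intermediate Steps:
V(d) = -3 + d
f = -175708323 (f = (-7339 + (-3 - 141))*(24694 - 1213) = (-7339 - 144)*23481 = -7483*23481 = -175708323)
43120 - f = 43120 - 1*(-175708323) = 43120 + 175708323 = 175751443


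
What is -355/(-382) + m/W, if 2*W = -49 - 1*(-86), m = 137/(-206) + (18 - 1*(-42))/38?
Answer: 27071609/27660238 ≈ 0.97872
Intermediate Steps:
m = 3577/3914 (m = 137*(-1/206) + (18 + 42)*(1/38) = -137/206 + 60*(1/38) = -137/206 + 30/19 = 3577/3914 ≈ 0.91390)
W = 37/2 (W = (-49 - 1*(-86))/2 = (-49 + 86)/2 = (½)*37 = 37/2 ≈ 18.500)
-355/(-382) + m/W = -355/(-382) + 3577/(3914*(37/2)) = -355*(-1/382) + (3577/3914)*(2/37) = 355/382 + 3577/72409 = 27071609/27660238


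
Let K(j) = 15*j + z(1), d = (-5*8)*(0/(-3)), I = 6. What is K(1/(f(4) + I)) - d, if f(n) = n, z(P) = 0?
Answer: 3/2 ≈ 1.5000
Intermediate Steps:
d = 0 (d = -0*(-1)/3 = -40*0 = 0)
K(j) = 15*j (K(j) = 15*j + 0 = 15*j)
K(1/(f(4) + I)) - d = 15/(4 + 6) - 1*0 = 15/10 + 0 = 15*(1/10) + 0 = 3/2 + 0 = 3/2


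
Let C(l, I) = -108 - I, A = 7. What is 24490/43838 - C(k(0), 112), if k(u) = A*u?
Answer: 4834425/21919 ≈ 220.56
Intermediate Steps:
k(u) = 7*u
24490/43838 - C(k(0), 112) = 24490/43838 - (-108 - 1*112) = 24490*(1/43838) - (-108 - 112) = 12245/21919 - 1*(-220) = 12245/21919 + 220 = 4834425/21919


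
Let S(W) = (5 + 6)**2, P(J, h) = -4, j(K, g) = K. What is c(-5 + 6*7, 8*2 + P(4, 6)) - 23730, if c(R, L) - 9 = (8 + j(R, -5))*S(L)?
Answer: -18276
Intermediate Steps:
S(W) = 121 (S(W) = 11**2 = 121)
c(R, L) = 977 + 121*R (c(R, L) = 9 + (8 + R)*121 = 9 + (968 + 121*R) = 977 + 121*R)
c(-5 + 6*7, 8*2 + P(4, 6)) - 23730 = (977 + 121*(-5 + 6*7)) - 23730 = (977 + 121*(-5 + 42)) - 23730 = (977 + 121*37) - 23730 = (977 + 4477) - 23730 = 5454 - 23730 = -18276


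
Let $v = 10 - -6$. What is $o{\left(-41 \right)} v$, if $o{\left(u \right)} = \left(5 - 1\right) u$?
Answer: $-2624$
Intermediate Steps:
$v = 16$ ($v = 10 + 6 = 16$)
$o{\left(u \right)} = 4 u$
$o{\left(-41 \right)} v = 4 \left(-41\right) 16 = \left(-164\right) 16 = -2624$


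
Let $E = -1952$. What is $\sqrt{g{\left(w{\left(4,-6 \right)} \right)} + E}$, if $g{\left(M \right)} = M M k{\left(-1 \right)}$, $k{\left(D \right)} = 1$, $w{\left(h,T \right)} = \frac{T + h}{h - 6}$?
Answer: $i \sqrt{1951} \approx 44.17 i$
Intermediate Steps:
$w{\left(h,T \right)} = \frac{T + h}{-6 + h}$
$g{\left(M \right)} = M^{2}$ ($g{\left(M \right)} = M M 1 = M^{2} \cdot 1 = M^{2}$)
$\sqrt{g{\left(w{\left(4,-6 \right)} \right)} + E} = \sqrt{\left(\frac{-6 + 4}{-6 + 4}\right)^{2} - 1952} = \sqrt{\left(\frac{1}{-2} \left(-2\right)\right)^{2} - 1952} = \sqrt{\left(\left(- \frac{1}{2}\right) \left(-2\right)\right)^{2} - 1952} = \sqrt{1^{2} - 1952} = \sqrt{1 - 1952} = \sqrt{-1951} = i \sqrt{1951}$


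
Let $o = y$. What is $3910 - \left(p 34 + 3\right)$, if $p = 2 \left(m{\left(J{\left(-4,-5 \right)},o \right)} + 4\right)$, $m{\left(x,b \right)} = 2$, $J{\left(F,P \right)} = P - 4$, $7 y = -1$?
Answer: $3499$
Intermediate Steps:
$y = - \frac{1}{7}$ ($y = \frac{1}{7} \left(-1\right) = - \frac{1}{7} \approx -0.14286$)
$J{\left(F,P \right)} = -4 + P$
$o = - \frac{1}{7} \approx -0.14286$
$p = 12$ ($p = 2 \left(2 + 4\right) = 2 \cdot 6 = 12$)
$3910 - \left(p 34 + 3\right) = 3910 - \left(12 \cdot 34 + 3\right) = 3910 - \left(408 + 3\right) = 3910 - 411 = 3499$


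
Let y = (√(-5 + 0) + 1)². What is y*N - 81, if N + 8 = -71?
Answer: 235 - 158*I*√5 ≈ 235.0 - 353.3*I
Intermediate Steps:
N = -79 (N = -8 - 71 = -79)
y = (1 + I*√5)² (y = (√(-5) + 1)² = (I*√5 + 1)² = (1 + I*√5)² ≈ -4.0 + 4.4721*I)
y*N - 81 = (1 + I*√5)²*(-79) - 81 = -79*(1 + I*√5)² - 81 = -81 - 79*(1 + I*√5)²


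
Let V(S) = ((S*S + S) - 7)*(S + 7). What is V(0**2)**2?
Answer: 2401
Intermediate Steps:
V(S) = (7 + S)*(-7 + S + S**2) (V(S) = ((S**2 + S) - 7)*(7 + S) = ((S + S**2) - 7)*(7 + S) = (-7 + S + S**2)*(7 + S) = (7 + S)*(-7 + S + S**2))
V(0**2)**2 = (-49 + (0**2)**3 + 8*(0**2)**2)**2 = (-49 + 0**3 + 8*0**2)**2 = (-49 + 0 + 8*0)**2 = (-49 + 0 + 0)**2 = (-49)**2 = 2401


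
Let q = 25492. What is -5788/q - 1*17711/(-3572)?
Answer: 107703519/22764356 ≈ 4.7312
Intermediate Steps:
-5788/q - 1*17711/(-3572) = -5788/25492 - 1*17711/(-3572) = -5788*1/25492 - 17711*(-1/3572) = -1447/6373 + 17711/3572 = 107703519/22764356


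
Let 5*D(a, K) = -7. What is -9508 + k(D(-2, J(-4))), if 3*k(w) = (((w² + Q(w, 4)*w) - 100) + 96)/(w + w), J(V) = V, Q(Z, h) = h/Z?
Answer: -285247/30 ≈ -9508.2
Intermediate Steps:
D(a, K) = -7/5 (D(a, K) = (⅕)*(-7) = -7/5)
k(w) = w/6 (k(w) = ((((w² + (4/w)*w) - 100) + 96)/(w + w))/3 = ((((w² + 4) - 100) + 96)/((2*w)))/3 = ((((4 + w²) - 100) + 96)*(1/(2*w)))/3 = (((-96 + w²) + 96)*(1/(2*w)))/3 = (w²*(1/(2*w)))/3 = (w/2)/3 = w/6)
-9508 + k(D(-2, J(-4))) = -9508 + (⅙)*(-7/5) = -9508 - 7/30 = -285247/30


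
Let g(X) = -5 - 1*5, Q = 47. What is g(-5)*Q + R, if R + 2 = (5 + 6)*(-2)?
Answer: -494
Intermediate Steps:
g(X) = -10 (g(X) = -5 - 5 = -10)
R = -24 (R = -2 + (5 + 6)*(-2) = -2 + 11*(-2) = -2 - 22 = -24)
g(-5)*Q + R = -10*47 - 24 = -470 - 24 = -494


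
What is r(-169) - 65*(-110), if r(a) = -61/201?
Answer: 1437089/201 ≈ 7149.7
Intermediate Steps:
r(a) = -61/201 (r(a) = -61*1/201 = -61/201)
r(-169) - 65*(-110) = -61/201 - 65*(-110) = -61/201 + 7150 = 1437089/201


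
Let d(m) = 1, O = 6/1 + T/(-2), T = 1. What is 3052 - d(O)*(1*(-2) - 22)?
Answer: 3076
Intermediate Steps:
O = 11/2 (O = 6/1 + 1/(-2) = 6*1 + 1*(-½) = 6 - ½ = 11/2 ≈ 5.5000)
3052 - d(O)*(1*(-2) - 22) = 3052 - (1*(-2) - 22) = 3052 - (-2 - 22) = 3052 - (-24) = 3052 - 1*(-24) = 3052 + 24 = 3076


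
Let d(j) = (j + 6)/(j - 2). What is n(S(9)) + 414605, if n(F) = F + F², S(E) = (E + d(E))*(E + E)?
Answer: 22296689/49 ≈ 4.5503e+5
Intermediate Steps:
d(j) = (6 + j)/(-2 + j)
S(E) = 2*E*(E + (6 + E)/(-2 + E)) (S(E) = (E + (6 + E)/(-2 + E))*(E + E) = (E + (6 + E)/(-2 + E))*(2*E) = 2*E*(E + (6 + E)/(-2 + E)))
n(S(9)) + 414605 = (2*9*(6 + 9² - 1*9)/(-2 + 9))*(1 + 2*9*(6 + 9² - 1*9)/(-2 + 9)) + 414605 = (2*9*(6 + 81 - 9)/7)*(1 + 2*9*(6 + 81 - 9)/7) + 414605 = (2*9*(⅐)*78)*(1 + 2*9*(⅐)*78) + 414605 = 1404*(1 + 1404/7)/7 + 414605 = (1404/7)*(1411/7) + 414605 = 1981044/49 + 414605 = 22296689/49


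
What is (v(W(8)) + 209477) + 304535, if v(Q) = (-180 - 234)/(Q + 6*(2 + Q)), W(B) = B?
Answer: 17476201/34 ≈ 5.1401e+5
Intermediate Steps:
v(Q) = -414/(12 + 7*Q) (v(Q) = -414/(Q + (12 + 6*Q)) = -414/(12 + 7*Q))
(v(W(8)) + 209477) + 304535 = (-414/(12 + 7*8) + 209477) + 304535 = (-414/(12 + 56) + 209477) + 304535 = (-414/68 + 209477) + 304535 = (-414*1/68 + 209477) + 304535 = (-207/34 + 209477) + 304535 = 7122011/34 + 304535 = 17476201/34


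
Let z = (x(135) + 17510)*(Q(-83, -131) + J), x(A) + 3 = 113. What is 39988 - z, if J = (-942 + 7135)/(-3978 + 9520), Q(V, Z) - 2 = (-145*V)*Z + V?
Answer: 76980805229738/2771 ≈ 2.7781e+10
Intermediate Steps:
Q(V, Z) = 2 + V - 145*V*Z (Q(V, Z) = 2 + ((-145*V)*Z + V) = 2 + (-145*V*Z + V) = 2 + (V - 145*V*Z) = 2 + V - 145*V*Z)
J = 6193/5542 ≈ 1.1175
x(A) = 110 (x(A) = -3 + 113 = 110)
z = -76980694422990/2771 (z = (110 + 17510)*((2 - 83 - 145*(-83)*(-131)) + 6193/5542) = 17620*((2 - 83 - 1576585) + 6193/5542) = 17620*(-1576666 + 6193/5542) = 17620*(-8737876779/5542) = -76980694422990/2771 ≈ -2.7781e+10)
39988 - z = 39988 - 1*(-76980694422990/2771) = 39988 + 76980694422990/2771 = 76980805229738/2771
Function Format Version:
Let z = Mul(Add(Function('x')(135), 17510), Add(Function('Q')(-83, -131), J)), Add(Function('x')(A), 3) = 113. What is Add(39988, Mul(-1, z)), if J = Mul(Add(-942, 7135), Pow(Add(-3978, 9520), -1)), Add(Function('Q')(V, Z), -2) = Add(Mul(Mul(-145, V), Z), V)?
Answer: Rational(76980805229738, 2771) ≈ 2.7781e+10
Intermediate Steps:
Function('Q')(V, Z) = Add(2, V, Mul(-145, V, Z)) (Function('Q')(V, Z) = Add(2, Add(Mul(Mul(-145, V), Z), V)) = Add(2, Add(Mul(-145, V, Z), V)) = Add(2, Add(V, Mul(-145, V, Z))) = Add(2, V, Mul(-145, V, Z)))
J = Rational(6193, 5542) (J = Mul(6193, Pow(5542, -1)) = Mul(6193, Rational(1, 5542)) = Rational(6193, 5542) ≈ 1.1175)
Function('x')(A) = 110 (Function('x')(A) = Add(-3, 113) = 110)
z = Rational(-76980694422990, 2771) (z = Mul(Add(110, 17510), Add(Add(2, -83, Mul(-145, -83, -131)), Rational(6193, 5542))) = Mul(17620, Add(Add(2, -83, -1576585), Rational(6193, 5542))) = Mul(17620, Add(-1576666, Rational(6193, 5542))) = Mul(17620, Rational(-8737876779, 5542)) = Rational(-76980694422990, 2771) ≈ -2.7781e+10)
Add(39988, Mul(-1, z)) = Add(39988, Mul(-1, Rational(-76980694422990, 2771))) = Add(39988, Rational(76980694422990, 2771)) = Rational(76980805229738, 2771)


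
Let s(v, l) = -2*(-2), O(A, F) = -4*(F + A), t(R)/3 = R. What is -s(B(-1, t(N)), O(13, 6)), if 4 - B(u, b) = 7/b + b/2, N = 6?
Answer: -4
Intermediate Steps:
t(R) = 3*R
O(A, F) = -4*A - 4*F (O(A, F) = -4*(A + F) = -4*A - 4*F)
B(u, b) = 4 - 7/b - b/2 (B(u, b) = 4 - (7/b + b/2) = 4 - (b/2 + 7/b) = 4 + (-7/b - b/2) = 4 - 7/b - b/2)
s(v, l) = 4
-s(B(-1, t(N)), O(13, 6)) = -1*4 = -4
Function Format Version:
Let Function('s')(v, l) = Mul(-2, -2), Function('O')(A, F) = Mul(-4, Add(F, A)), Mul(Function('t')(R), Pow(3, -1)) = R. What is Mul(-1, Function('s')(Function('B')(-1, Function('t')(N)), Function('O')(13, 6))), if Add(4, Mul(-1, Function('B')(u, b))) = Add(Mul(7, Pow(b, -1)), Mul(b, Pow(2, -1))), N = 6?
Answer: -4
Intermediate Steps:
Function('t')(R) = Mul(3, R)
Function('O')(A, F) = Add(Mul(-4, A), Mul(-4, F)) (Function('O')(A, F) = Mul(-4, Add(A, F)) = Add(Mul(-4, A), Mul(-4, F)))
Function('B')(u, b) = Add(4, Mul(-7, Pow(b, -1)), Mul(Rational(-1, 2), b)) (Function('B')(u, b) = Add(4, Mul(-1, Add(Mul(7, Pow(b, -1)), Mul(b, Pow(2, -1))))) = Add(4, Mul(-1, Add(Mul(7, Pow(b, -1)), Mul(b, Rational(1, 2))))) = Add(4, Mul(-1, Add(Mul(7, Pow(b, -1)), Mul(Rational(1, 2), b)))) = Add(4, Mul(-1, Add(Mul(Rational(1, 2), b), Mul(7, Pow(b, -1))))) = Add(4, Add(Mul(-7, Pow(b, -1)), Mul(Rational(-1, 2), b))) = Add(4, Mul(-7, Pow(b, -1)), Mul(Rational(-1, 2), b)))
Function('s')(v, l) = 4
Mul(-1, Function('s')(Function('B')(-1, Function('t')(N)), Function('O')(13, 6))) = Mul(-1, 4) = -4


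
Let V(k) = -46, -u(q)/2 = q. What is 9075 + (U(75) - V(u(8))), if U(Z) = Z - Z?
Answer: 9121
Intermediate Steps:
U(Z) = 0
u(q) = -2*q
9075 + (U(75) - V(u(8))) = 9075 + (0 - 1*(-46)) = 9075 + (0 + 46) = 9075 + 46 = 9121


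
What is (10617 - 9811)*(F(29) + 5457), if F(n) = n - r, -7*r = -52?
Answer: 30910100/7 ≈ 4.4157e+6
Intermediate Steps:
r = 52/7 (r = -1/7*(-52) = 52/7 ≈ 7.4286)
F(n) = -52/7 + n (F(n) = n - 1*52/7 = n - 52/7 = -52/7 + n)
(10617 - 9811)*(F(29) + 5457) = (10617 - 9811)*((-52/7 + 29) + 5457) = 806*(151/7 + 5457) = 806*(38350/7) = 30910100/7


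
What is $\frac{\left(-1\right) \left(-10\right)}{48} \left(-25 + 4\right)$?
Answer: $- \frac{35}{8} \approx -4.375$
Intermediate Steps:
$\frac{\left(-1\right) \left(-10\right)}{48} \left(-25 + 4\right) = 10 \cdot \frac{1}{48} \left(-21\right) = \frac{5}{24} \left(-21\right) = - \frac{35}{8}$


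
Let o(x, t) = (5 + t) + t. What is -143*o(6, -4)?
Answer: 429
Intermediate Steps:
o(x, t) = 5 + 2*t
-143*o(6, -4) = -143*(5 + 2*(-4)) = -143*(5 - 8) = -143*(-3) = 429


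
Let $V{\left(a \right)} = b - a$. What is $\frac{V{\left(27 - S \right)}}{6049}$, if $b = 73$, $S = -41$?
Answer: $\frac{5}{6049} \approx 0.00082658$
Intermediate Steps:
$V{\left(a \right)} = 73 - a$
$\frac{V{\left(27 - S \right)}}{6049} = \frac{73 - \left(27 - -41\right)}{6049} = \left(73 - \left(27 + 41\right)\right) \frac{1}{6049} = \left(73 - 68\right) \frac{1}{6049} = 5 \cdot \frac{1}{6049} = \frac{5}{6049}$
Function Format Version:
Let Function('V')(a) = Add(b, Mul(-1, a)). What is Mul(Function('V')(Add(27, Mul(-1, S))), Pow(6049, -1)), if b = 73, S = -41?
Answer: Rational(5, 6049) ≈ 0.00082658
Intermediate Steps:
Function('V')(a) = Add(73, Mul(-1, a))
Mul(Function('V')(Add(27, Mul(-1, S))), Pow(6049, -1)) = Mul(Add(73, Mul(-1, Add(27, Mul(-1, -41)))), Pow(6049, -1)) = Mul(Add(73, Mul(-1, Add(27, 41))), Rational(1, 6049)) = Mul(Add(73, Mul(-1, 68)), Rational(1, 6049)) = Mul(Add(73, -68), Rational(1, 6049)) = Mul(5, Rational(1, 6049)) = Rational(5, 6049)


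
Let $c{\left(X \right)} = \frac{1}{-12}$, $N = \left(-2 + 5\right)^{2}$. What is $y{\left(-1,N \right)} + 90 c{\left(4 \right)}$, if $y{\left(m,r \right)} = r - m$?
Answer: $\frac{5}{2} \approx 2.5$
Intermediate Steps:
$N = 9$ ($N = 3^{2} = 9$)
$c{\left(X \right)} = - \frac{1}{12}$
$y{\left(-1,N \right)} + 90 c{\left(4 \right)} = \left(9 - -1\right) + 90 \left(- \frac{1}{12}\right) = \left(9 + 1\right) - \frac{15}{2} = 10 - \frac{15}{2} = \frac{5}{2}$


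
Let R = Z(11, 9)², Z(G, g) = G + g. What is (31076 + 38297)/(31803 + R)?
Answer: 69373/32203 ≈ 2.1542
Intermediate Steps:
R = 400 (R = (11 + 9)² = 20² = 400)
(31076 + 38297)/(31803 + R) = (31076 + 38297)/(31803 + 400) = 69373/32203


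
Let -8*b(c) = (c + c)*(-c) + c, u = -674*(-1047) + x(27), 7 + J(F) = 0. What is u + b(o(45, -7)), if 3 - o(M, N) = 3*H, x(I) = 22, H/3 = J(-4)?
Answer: 2827123/4 ≈ 7.0678e+5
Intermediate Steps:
J(F) = -7 (J(F) = -7 + 0 = -7)
H = -21 (H = 3*(-7) = -21)
o(M, N) = 66 (o(M, N) = 3 - 3*(-21) = 3 - 1*(-63) = 3 + 63 = 66)
u = 705700 (u = -674*(-1047) + 22 = 705678 + 22 = 705700)
b(c) = -c/8 + c²/4 (b(c) = -((c + c)*(-c) + c)/8 = -((2*c)*(-c) + c)/8 = -(-2*c² + c)/8 = -(c - 2*c²)/8 = -c/8 + c²/4)
u + b(o(45, -7)) = 705700 + (⅛)*66*(-1 + 2*66) = 705700 + (⅛)*66*(-1 + 132) = 705700 + (⅛)*66*131 = 705700 + 4323/4 = 2827123/4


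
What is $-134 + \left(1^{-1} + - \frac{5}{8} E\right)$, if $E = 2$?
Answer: $- \frac{537}{4} \approx -134.25$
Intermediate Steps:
$-134 + \left(1^{-1} + - \frac{5}{8} E\right) = -134 + \left(1^{-1} + - \frac{5}{8} \cdot 2\right) = -134 + \left(1 + \left(-5\right) \frac{1}{8} \cdot 2\right) = -134 + \left(1 - \frac{5}{4}\right) = -134 - \frac{1}{4} = - \frac{537}{4}$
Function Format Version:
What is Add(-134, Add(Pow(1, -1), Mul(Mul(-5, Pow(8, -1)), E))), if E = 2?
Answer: Rational(-537, 4) ≈ -134.25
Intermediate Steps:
Add(-134, Add(Pow(1, -1), Mul(Mul(-5, Pow(8, -1)), E))) = Add(-134, Add(Pow(1, -1), Mul(Mul(-5, Pow(8, -1)), 2))) = Add(-134, Add(1, Mul(Mul(-5, Rational(1, 8)), 2))) = Add(-134, Add(1, Mul(Rational(-5, 8), 2))) = Add(-134, Add(1, Rational(-5, 4))) = Add(-134, Rational(-1, 4)) = Rational(-537, 4)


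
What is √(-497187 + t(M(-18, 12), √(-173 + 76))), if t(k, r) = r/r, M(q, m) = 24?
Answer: I*√497186 ≈ 705.11*I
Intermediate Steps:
t(k, r) = 1
√(-497187 + t(M(-18, 12), √(-173 + 76))) = √(-497187 + 1) = √(-497186) = I*√497186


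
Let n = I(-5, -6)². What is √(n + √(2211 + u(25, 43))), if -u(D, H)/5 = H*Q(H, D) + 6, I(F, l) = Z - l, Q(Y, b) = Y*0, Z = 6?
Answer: √(144 + √2181) ≈ 13.809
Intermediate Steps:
Q(Y, b) = 0
I(F, l) = 6 - l
u(D, H) = -30 (u(D, H) = -5*(H*0 + 6) = -5*(0 + 6) = -5*6 = -30)
n = 144 (n = (6 - 1*(-6))² = (6 + 6)² = 12² = 144)
√(n + √(2211 + u(25, 43))) = √(144 + √(2211 - 30)) = √(144 + √2181)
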